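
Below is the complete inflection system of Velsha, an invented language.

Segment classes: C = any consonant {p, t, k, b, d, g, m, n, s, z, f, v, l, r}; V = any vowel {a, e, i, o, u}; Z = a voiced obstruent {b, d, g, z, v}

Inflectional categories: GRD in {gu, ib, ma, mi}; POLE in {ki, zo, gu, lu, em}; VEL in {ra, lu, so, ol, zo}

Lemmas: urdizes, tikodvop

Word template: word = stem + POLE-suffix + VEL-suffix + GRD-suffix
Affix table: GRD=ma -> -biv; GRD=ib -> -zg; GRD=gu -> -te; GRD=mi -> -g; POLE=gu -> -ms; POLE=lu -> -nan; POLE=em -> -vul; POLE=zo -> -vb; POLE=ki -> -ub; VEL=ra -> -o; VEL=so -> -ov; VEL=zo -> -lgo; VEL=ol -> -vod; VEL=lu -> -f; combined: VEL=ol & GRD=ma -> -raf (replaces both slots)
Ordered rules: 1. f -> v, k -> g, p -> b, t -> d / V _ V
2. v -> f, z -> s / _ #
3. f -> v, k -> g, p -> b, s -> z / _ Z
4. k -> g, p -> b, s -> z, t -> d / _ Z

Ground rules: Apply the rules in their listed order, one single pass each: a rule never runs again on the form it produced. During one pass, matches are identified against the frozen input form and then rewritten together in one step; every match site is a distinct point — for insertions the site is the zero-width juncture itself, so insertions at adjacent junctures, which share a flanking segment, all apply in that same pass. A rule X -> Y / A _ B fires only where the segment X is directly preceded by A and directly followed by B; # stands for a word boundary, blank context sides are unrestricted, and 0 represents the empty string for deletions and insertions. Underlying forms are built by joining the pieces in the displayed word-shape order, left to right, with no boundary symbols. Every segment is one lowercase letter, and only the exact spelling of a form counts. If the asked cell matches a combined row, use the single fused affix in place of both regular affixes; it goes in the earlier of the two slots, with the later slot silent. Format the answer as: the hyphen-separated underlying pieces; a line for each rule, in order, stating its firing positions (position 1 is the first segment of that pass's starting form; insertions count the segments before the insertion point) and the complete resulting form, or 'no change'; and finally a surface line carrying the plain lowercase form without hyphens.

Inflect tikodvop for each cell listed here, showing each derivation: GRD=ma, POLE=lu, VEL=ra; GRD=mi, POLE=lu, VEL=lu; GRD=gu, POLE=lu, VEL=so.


cell GRD=ma, POLE=lu, VEL=ra:
underlying: tikodvop-nan-o-biv
1. f -> v, k -> g, p -> b, t -> d / V _ V: fires at position(s) 3: tigodvopnanobiv
2. v -> f, z -> s / _ #: fires at position(s) 15: tigodvopnanobif
3. f -> v, k -> g, p -> b, s -> z / _ Z: no change
4. k -> g, p -> b, s -> z, t -> d / _ Z: no change
surface: tigodvopnanobif

cell GRD=mi, POLE=lu, VEL=lu:
underlying: tikodvop-nan-f-g
1. f -> v, k -> g, p -> b, t -> d / V _ V: fires at position(s) 3: tigodvopnanfg
2. v -> f, z -> s / _ #: no change
3. f -> v, k -> g, p -> b, s -> z / _ Z: fires at position(s) 12: tigodvopnanvg
4. k -> g, p -> b, s -> z, t -> d / _ Z: no change
surface: tigodvopnanvg

cell GRD=gu, POLE=lu, VEL=so:
underlying: tikodvop-nan-ov-te
1. f -> v, k -> g, p -> b, t -> d / V _ V: fires at position(s) 3: tigodvopnanovte
2. v -> f, z -> s / _ #: no change
3. f -> v, k -> g, p -> b, s -> z / _ Z: no change
4. k -> g, p -> b, s -> z, t -> d / _ Z: no change
surface: tigodvopnanovte


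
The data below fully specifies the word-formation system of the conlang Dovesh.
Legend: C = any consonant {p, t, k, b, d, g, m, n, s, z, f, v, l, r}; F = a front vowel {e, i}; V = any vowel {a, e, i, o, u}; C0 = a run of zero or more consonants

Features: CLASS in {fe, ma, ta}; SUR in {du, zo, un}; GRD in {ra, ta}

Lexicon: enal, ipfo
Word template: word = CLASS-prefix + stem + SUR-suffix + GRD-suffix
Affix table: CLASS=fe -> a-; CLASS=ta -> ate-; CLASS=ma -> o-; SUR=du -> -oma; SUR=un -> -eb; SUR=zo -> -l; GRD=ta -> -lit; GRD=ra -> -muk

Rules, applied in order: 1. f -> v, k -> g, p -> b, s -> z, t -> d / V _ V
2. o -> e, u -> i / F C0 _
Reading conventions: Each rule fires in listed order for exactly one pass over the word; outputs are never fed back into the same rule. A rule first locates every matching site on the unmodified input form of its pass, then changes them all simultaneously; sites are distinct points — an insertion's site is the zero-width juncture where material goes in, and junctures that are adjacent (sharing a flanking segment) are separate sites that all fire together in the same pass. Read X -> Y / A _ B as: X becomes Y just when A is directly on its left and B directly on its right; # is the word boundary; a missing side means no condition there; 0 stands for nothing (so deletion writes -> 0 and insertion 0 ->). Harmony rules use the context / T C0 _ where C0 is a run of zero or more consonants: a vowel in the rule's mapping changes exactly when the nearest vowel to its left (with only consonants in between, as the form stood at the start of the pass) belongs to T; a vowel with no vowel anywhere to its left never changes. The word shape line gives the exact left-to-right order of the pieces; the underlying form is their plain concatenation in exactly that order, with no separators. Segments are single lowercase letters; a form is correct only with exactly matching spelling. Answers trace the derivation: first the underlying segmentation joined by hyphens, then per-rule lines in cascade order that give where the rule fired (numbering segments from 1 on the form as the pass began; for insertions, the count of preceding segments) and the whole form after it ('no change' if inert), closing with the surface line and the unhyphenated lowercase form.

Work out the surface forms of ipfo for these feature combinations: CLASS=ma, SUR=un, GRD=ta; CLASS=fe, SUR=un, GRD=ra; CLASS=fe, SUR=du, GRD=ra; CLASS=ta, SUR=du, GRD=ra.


cell CLASS=ma, SUR=un, GRD=ta:
underlying: o-ipfo-eb-lit
1. f -> v, k -> g, p -> b, s -> z, t -> d / V _ V: no change
2. o -> e, u -> i / F C0 _: fires at position(s) 5: oipfeeblit
surface: oipfeeblit

cell CLASS=fe, SUR=un, GRD=ra:
underlying: a-ipfo-eb-muk
1. f -> v, k -> g, p -> b, s -> z, t -> d / V _ V: no change
2. o -> e, u -> i / F C0 _: fires at position(s) 5, 9: aipfeebmik
surface: aipfeebmik

cell CLASS=fe, SUR=du, GRD=ra:
underlying: a-ipfo-oma-muk
1. f -> v, k -> g, p -> b, s -> z, t -> d / V _ V: no change
2. o -> e, u -> i / F C0 _: fires at position(s) 5: aipfeomamuk
surface: aipfeomamuk

cell CLASS=ta, SUR=du, GRD=ra:
underlying: ate-ipfo-oma-muk
1. f -> v, k -> g, p -> b, s -> z, t -> d / V _ V: fires at position(s) 2: adeipfoomamuk
2. o -> e, u -> i / F C0 _: fires at position(s) 7: adeipfeomamuk
surface: adeipfeomamuk


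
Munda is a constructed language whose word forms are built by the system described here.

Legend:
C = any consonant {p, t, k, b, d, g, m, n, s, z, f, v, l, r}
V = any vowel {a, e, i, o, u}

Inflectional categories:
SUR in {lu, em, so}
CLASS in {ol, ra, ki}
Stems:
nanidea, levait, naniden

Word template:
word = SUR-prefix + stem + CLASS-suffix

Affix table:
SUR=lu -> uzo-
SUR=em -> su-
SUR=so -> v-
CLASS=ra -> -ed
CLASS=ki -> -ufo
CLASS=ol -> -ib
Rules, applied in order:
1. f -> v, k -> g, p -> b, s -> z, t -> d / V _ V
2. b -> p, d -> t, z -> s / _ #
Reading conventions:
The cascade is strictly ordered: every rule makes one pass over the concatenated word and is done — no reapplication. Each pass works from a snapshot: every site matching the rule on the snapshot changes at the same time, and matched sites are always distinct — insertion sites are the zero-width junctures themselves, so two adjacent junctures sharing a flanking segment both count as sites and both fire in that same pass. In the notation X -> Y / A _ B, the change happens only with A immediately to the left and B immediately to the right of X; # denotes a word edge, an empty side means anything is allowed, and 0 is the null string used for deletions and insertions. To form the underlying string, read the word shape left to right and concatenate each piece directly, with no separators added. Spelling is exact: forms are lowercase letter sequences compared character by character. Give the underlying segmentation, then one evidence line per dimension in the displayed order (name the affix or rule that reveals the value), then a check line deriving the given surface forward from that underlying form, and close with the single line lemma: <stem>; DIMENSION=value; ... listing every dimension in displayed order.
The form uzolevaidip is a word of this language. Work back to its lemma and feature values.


underlying: uzo-levait-ib
SUR=lu - signalled by the affix uzo-
CLASS=ol - signalled by the affix -ib
check: uzolevaitib -> uzolevaidib -> uzolevaidip
lemma: levait; SUR=lu; CLASS=ol


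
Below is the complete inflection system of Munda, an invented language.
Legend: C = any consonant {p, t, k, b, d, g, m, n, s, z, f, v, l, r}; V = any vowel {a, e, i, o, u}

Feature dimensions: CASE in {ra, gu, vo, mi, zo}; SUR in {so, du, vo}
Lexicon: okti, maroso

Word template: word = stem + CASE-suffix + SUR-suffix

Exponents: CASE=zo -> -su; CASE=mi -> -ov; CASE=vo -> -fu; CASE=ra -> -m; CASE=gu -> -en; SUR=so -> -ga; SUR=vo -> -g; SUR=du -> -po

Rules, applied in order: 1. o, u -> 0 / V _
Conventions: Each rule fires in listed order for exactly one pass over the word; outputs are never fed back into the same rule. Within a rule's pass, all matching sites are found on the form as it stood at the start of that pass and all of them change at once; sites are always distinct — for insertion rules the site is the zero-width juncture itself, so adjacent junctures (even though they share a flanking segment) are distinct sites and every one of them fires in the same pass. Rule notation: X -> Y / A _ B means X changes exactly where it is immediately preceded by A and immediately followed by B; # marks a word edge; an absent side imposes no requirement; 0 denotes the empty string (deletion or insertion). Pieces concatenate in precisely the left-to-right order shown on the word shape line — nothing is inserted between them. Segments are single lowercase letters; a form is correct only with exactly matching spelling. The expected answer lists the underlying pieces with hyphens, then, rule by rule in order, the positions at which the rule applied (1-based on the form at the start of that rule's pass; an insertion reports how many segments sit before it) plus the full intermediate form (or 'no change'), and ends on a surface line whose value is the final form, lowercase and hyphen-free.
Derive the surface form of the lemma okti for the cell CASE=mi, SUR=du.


underlying: okti-ov-po
1. o, u -> 0 / V _: fires at position(s) 5: oktivpo
surface: oktivpo


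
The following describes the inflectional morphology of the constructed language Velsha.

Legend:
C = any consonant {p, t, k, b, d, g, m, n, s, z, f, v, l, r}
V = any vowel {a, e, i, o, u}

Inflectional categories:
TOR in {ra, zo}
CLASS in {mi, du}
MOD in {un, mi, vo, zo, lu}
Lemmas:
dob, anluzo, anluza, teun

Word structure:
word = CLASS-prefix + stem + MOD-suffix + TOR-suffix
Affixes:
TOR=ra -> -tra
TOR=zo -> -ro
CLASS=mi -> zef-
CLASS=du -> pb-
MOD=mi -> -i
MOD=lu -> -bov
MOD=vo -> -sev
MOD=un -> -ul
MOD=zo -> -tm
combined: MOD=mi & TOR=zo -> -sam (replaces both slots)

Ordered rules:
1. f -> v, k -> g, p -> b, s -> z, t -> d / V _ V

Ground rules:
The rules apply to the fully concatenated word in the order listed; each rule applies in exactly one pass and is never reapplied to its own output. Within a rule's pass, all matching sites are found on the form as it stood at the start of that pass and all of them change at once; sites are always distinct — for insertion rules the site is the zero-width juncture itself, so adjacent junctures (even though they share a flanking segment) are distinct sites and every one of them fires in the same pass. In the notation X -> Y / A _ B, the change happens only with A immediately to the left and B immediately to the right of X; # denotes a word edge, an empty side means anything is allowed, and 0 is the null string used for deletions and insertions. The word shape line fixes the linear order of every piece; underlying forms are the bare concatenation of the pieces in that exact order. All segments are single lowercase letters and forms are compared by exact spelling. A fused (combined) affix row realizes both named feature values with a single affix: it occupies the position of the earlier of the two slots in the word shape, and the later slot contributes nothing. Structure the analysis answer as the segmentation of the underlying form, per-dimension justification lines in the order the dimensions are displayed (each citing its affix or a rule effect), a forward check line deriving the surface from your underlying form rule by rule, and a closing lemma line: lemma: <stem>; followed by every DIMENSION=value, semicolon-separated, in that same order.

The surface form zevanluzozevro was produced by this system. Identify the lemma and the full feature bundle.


underlying: zef-anluzo-sev-ro
TOR=zo - signalled by the affix -ro
CLASS=mi - signalled by the affix zef-
MOD=vo - signalled by the affix -sev
check: zefanluzosevro -> zevanluzozevro
lemma: anluzo; TOR=zo; CLASS=mi; MOD=vo


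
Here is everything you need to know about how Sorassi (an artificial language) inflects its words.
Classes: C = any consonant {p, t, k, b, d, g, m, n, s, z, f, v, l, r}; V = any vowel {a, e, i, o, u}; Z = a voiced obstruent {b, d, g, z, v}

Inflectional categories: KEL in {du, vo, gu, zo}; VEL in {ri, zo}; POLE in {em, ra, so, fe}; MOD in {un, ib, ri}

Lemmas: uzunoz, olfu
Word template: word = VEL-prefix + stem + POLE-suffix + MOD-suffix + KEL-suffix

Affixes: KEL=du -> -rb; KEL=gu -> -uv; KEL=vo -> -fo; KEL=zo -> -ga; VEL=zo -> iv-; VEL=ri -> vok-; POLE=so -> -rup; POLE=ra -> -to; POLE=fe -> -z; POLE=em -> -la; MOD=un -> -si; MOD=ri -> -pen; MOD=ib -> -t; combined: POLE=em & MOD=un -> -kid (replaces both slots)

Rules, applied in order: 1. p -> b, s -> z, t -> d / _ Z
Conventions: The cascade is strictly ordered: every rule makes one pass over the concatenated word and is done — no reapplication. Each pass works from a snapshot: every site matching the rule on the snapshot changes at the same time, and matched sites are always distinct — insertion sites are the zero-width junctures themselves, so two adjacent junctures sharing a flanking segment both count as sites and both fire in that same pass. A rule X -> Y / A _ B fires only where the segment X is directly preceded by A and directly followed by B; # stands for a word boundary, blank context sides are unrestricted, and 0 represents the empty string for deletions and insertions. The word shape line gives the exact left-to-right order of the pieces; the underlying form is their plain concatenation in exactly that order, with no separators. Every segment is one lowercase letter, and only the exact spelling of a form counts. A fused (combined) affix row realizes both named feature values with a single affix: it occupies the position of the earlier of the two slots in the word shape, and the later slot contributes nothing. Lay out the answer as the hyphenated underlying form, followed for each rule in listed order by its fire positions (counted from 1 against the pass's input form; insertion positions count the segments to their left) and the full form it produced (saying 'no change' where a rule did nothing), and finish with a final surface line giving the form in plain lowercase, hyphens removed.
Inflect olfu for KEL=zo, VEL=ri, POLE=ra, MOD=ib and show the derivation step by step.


underlying: vok-olfu-to-t-ga
1. p -> b, s -> z, t -> d / _ Z: fires at position(s) 10: vokolfutodga
surface: vokolfutodga


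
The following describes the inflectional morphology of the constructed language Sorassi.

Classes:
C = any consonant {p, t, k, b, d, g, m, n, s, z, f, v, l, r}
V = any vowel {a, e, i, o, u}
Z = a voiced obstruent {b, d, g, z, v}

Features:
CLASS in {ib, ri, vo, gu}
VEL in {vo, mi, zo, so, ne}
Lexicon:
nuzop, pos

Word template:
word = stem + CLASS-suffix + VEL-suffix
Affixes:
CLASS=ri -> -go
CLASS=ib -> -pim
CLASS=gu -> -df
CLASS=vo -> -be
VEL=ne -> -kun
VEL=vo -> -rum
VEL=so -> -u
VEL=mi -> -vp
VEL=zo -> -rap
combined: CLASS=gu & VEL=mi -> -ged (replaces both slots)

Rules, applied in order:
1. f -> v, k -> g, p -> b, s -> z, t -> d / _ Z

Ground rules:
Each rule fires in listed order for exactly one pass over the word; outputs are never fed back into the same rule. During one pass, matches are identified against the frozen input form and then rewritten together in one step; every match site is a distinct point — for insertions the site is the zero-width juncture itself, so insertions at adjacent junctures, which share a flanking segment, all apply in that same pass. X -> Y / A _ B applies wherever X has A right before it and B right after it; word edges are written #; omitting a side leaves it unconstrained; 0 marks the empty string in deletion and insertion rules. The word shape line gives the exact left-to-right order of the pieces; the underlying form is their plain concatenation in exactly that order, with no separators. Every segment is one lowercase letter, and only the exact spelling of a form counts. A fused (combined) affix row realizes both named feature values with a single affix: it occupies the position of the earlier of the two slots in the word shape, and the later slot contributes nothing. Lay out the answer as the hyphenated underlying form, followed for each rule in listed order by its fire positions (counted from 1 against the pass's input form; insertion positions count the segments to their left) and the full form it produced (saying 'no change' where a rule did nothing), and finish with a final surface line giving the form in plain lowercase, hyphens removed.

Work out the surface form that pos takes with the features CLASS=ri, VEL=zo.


underlying: pos-go-rap
1. f -> v, k -> g, p -> b, s -> z, t -> d / _ Z: fires at position(s) 3: pozgorap
surface: pozgorap


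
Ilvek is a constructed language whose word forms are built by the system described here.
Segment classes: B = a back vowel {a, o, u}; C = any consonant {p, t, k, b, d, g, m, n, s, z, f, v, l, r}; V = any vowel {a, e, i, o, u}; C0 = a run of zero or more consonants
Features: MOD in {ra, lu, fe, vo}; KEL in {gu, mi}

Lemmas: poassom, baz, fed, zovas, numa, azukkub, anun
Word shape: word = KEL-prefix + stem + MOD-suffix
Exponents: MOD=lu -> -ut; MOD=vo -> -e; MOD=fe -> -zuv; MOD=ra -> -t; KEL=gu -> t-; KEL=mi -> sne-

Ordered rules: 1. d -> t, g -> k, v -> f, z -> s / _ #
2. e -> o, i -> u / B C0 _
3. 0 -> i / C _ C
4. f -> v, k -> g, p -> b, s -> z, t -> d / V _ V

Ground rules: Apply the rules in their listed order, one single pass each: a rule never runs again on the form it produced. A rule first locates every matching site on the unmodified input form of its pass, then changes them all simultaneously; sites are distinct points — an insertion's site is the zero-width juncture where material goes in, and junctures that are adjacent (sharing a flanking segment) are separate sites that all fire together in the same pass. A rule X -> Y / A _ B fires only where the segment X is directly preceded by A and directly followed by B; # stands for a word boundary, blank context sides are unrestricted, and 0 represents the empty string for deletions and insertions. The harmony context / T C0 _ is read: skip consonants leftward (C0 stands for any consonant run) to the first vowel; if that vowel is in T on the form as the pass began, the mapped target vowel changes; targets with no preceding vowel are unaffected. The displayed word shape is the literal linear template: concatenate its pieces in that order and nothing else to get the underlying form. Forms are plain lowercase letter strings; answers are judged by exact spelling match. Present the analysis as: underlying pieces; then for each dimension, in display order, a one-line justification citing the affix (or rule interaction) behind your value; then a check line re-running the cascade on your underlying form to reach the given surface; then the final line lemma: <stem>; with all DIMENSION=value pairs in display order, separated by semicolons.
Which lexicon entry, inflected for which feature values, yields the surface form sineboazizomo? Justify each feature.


underlying: sne-poassom-e
MOD=vo - signalled by the affix -e
KEL=mi - signalled by the affix sne-
check: snepoassome -> snepoassome -> snepoassomo -> sinepoasisomo -> sineboazizomo
lemma: poassom; MOD=vo; KEL=mi


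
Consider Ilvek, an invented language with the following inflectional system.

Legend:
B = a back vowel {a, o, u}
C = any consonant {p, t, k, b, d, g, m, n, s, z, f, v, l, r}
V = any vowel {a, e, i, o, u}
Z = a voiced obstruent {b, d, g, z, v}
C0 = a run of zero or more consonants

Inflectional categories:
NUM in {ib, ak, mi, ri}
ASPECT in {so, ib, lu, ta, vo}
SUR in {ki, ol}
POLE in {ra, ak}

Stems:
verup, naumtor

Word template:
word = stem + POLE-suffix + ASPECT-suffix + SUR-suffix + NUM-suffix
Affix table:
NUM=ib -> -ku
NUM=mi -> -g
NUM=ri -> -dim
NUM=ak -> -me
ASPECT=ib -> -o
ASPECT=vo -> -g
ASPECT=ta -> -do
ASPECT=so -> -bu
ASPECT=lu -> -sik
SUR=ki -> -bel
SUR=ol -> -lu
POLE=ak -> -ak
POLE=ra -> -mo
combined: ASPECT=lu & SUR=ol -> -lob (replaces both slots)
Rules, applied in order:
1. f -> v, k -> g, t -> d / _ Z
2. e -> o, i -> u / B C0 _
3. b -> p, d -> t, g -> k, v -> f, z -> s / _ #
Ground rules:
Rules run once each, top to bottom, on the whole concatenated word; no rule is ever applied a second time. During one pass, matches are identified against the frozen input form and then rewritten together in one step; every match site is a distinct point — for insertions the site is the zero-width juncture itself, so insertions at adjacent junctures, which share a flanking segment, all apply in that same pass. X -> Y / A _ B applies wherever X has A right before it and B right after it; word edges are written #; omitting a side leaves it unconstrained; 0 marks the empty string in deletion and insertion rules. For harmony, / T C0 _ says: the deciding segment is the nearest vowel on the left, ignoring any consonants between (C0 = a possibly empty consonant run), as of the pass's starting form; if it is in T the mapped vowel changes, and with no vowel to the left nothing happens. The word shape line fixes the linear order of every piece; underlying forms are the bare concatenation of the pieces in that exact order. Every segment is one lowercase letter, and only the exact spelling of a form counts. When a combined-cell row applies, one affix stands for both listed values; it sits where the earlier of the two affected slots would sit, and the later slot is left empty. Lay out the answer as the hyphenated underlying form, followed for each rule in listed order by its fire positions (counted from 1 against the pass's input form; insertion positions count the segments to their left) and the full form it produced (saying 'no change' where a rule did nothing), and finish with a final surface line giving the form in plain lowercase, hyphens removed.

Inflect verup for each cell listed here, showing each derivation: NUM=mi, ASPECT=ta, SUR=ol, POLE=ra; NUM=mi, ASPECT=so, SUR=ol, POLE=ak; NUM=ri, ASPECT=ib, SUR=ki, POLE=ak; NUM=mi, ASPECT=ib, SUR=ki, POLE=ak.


cell NUM=mi, ASPECT=ta, SUR=ol, POLE=ra:
underlying: verup-mo-do-lu-g
1. f -> v, k -> g, t -> d / _ Z: no change
2. e -> o, i -> u / B C0 _: no change
3. b -> p, d -> t, g -> k, v -> f, z -> s / _ #: fires at position(s) 12: verupmodoluk
surface: verupmodoluk

cell NUM=mi, ASPECT=so, SUR=ol, POLE=ak:
underlying: verup-ak-bu-lu-g
1. f -> v, k -> g, t -> d / _ Z: fires at position(s) 7: verupagbulug
2. e -> o, i -> u / B C0 _: no change
3. b -> p, d -> t, g -> k, v -> f, z -> s / _ #: fires at position(s) 12: verupagbuluk
surface: verupagbuluk

cell NUM=ri, ASPECT=ib, SUR=ki, POLE=ak:
underlying: verup-ak-o-bel-dim
1. f -> v, k -> g, t -> d / _ Z: no change
2. e -> o, i -> u / B C0 _: fires at position(s) 10: verupakoboldim
3. b -> p, d -> t, g -> k, v -> f, z -> s / _ #: no change
surface: verupakoboldim

cell NUM=mi, ASPECT=ib, SUR=ki, POLE=ak:
underlying: verup-ak-o-bel-g
1. f -> v, k -> g, t -> d / _ Z: no change
2. e -> o, i -> u / B C0 _: fires at position(s) 10: verupakobolg
3. b -> p, d -> t, g -> k, v -> f, z -> s / _ #: fires at position(s) 12: verupakobolk
surface: verupakobolk


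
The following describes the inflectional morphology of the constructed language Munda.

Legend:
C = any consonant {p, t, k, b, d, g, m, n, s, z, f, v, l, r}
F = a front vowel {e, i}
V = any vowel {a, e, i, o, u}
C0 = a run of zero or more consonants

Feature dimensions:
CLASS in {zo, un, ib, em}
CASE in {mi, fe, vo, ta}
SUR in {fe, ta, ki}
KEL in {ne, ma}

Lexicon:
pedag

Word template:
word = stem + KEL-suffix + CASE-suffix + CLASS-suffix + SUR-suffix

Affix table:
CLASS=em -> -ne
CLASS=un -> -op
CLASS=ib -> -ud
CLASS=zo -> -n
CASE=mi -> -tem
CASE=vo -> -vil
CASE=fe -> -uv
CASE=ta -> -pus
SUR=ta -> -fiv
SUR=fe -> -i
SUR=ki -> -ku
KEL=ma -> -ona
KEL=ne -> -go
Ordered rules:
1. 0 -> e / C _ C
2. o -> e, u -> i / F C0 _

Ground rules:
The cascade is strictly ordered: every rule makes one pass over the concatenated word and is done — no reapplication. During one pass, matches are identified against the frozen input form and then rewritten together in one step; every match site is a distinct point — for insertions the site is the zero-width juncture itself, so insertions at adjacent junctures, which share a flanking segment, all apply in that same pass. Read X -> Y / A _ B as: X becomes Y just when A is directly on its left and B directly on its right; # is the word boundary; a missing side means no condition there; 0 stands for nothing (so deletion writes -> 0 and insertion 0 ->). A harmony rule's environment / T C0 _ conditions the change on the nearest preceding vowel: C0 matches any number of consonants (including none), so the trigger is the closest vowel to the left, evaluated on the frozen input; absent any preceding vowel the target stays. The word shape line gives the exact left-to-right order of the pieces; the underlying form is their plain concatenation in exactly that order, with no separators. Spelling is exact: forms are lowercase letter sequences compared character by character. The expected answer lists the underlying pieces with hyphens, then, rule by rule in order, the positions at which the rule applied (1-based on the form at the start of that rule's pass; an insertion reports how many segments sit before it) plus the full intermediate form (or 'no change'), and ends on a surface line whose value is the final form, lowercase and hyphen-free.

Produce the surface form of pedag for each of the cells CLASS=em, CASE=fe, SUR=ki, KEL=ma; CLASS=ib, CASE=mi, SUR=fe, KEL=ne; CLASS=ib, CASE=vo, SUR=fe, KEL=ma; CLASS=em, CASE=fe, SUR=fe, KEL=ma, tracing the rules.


cell CLASS=em, CASE=fe, SUR=ki, KEL=ma:
underlying: pedag-ona-uv-ne-ku
1. 0 -> e / C _ C: inserts after position(s) 10: pedagonauveneku
2. o -> e, u -> i / F C0 _: fires at position(s) 15: pedagonauveneki
surface: pedagonauveneki

cell CLASS=ib, CASE=mi, SUR=fe, KEL=ne:
underlying: pedag-go-tem-ud-i
1. 0 -> e / C _ C: inserts after position(s) 5: pedagegotemudi
2. o -> e, u -> i / F C0 _: fires at position(s) 8, 12: pedagegetemidi
surface: pedagegetemidi

cell CLASS=ib, CASE=vo, SUR=fe, KEL=ma:
underlying: pedag-ona-vil-ud-i
1. 0 -> e / C _ C: no change
2. o -> e, u -> i / F C0 _: fires at position(s) 12: pedagonavilidi
surface: pedagonavilidi

cell CLASS=em, CASE=fe, SUR=fe, KEL=ma:
underlying: pedag-ona-uv-ne-i
1. 0 -> e / C _ C: inserts after position(s) 10: pedagonauvenei
2. o -> e, u -> i / F C0 _: no change
surface: pedagonauvenei


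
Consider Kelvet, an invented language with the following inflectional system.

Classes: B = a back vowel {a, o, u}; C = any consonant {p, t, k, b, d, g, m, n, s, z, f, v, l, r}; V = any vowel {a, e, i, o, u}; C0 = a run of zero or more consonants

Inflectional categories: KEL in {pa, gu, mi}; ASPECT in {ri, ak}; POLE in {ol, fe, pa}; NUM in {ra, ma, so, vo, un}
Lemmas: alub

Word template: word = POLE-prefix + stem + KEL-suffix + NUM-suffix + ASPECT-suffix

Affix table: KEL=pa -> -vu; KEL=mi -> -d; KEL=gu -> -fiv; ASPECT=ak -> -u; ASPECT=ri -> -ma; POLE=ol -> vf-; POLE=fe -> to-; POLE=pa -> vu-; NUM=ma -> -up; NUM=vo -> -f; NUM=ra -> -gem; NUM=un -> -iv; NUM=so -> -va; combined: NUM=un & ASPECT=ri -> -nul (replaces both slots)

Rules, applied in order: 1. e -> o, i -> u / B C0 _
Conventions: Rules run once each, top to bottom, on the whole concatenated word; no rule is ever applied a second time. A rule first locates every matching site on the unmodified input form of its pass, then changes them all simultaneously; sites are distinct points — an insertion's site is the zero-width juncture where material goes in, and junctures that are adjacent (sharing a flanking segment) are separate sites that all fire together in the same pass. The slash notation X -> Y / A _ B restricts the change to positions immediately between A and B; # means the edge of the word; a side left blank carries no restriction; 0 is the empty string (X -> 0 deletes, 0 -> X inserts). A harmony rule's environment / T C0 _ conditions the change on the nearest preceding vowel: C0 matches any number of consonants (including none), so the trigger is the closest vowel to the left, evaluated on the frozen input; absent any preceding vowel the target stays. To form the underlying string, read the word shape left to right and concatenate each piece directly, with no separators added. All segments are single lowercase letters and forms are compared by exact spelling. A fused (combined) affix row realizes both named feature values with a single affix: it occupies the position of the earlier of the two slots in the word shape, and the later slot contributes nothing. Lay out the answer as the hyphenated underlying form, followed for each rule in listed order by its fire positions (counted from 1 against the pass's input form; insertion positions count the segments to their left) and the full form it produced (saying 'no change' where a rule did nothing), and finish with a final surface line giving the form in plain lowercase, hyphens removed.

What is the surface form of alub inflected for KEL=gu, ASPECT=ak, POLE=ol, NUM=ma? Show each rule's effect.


underlying: vf-alub-fiv-up-u
1. e -> o, i -> u / B C0 _: fires at position(s) 8: vfalubfuvupu
surface: vfalubfuvupu


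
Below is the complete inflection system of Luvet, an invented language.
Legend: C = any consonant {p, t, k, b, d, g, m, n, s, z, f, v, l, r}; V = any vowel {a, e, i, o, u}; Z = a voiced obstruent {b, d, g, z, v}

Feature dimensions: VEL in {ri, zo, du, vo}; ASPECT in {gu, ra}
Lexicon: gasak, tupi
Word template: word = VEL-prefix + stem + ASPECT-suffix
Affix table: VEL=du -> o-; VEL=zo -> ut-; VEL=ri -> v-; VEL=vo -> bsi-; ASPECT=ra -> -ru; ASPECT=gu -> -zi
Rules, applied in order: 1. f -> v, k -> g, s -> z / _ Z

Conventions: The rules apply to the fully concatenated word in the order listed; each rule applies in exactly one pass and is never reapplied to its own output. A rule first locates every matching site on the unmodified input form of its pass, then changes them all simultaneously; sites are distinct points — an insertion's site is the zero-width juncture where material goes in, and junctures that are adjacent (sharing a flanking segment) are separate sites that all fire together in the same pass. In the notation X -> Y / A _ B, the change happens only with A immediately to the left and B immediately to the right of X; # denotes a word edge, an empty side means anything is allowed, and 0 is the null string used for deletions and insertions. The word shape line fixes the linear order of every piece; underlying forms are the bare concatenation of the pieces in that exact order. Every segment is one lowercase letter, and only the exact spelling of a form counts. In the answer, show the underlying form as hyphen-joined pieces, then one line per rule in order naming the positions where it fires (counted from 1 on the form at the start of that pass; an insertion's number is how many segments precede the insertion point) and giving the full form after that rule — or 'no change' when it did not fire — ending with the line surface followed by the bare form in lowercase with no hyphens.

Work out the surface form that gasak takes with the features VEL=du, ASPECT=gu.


underlying: o-gasak-zi
1. f -> v, k -> g, s -> z / _ Z: fires at position(s) 6: ogasagzi
surface: ogasagzi


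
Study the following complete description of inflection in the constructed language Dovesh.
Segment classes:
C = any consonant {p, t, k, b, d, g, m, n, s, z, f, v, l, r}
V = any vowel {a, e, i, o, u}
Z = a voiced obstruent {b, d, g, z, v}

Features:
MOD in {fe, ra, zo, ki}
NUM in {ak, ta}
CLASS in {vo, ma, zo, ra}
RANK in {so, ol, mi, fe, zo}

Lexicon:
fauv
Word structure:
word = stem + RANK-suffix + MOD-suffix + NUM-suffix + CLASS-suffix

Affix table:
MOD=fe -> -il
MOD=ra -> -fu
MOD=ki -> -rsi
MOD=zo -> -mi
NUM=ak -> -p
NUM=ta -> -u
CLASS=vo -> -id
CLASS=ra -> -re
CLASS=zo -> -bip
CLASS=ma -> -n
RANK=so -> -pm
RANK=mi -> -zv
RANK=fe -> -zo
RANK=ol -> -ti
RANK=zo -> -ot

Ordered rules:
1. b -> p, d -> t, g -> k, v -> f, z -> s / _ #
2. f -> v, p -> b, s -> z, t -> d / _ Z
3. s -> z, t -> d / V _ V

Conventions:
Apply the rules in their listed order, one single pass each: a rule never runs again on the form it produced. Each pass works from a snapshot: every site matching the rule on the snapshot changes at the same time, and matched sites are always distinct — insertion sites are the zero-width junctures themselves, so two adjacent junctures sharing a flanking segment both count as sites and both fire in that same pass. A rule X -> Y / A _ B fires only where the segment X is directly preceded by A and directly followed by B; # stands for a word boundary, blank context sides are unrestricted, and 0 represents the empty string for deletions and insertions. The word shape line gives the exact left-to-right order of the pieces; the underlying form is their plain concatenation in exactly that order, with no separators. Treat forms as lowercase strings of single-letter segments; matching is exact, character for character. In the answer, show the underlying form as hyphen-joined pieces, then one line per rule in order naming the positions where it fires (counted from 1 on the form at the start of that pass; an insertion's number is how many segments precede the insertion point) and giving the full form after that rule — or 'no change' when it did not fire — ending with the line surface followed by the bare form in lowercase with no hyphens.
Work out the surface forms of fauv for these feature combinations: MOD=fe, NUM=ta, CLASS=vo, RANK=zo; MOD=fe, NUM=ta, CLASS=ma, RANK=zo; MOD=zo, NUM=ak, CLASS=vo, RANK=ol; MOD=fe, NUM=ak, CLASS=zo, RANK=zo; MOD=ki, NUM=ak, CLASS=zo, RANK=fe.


cell MOD=fe, NUM=ta, CLASS=vo, RANK=zo:
underlying: fauv-ot-il-u-id
1. b -> p, d -> t, g -> k, v -> f, z -> s / _ #: fires at position(s) 11: fauvotiluit
2. f -> v, p -> b, s -> z, t -> d / _ Z: no change
3. s -> z, t -> d / V _ V: fires at position(s) 6: fauvodiluit
surface: fauvodiluit

cell MOD=fe, NUM=ta, CLASS=ma, RANK=zo:
underlying: fauv-ot-il-u-n
1. b -> p, d -> t, g -> k, v -> f, z -> s / _ #: no change
2. f -> v, p -> b, s -> z, t -> d / _ Z: no change
3. s -> z, t -> d / V _ V: fires at position(s) 6: fauvodilun
surface: fauvodilun

cell MOD=zo, NUM=ak, CLASS=vo, RANK=ol:
underlying: fauv-ti-mi-p-id
1. b -> p, d -> t, g -> k, v -> f, z -> s / _ #: fires at position(s) 11: fauvtimipit
2. f -> v, p -> b, s -> z, t -> d / _ Z: no change
3. s -> z, t -> d / V _ V: no change
surface: fauvtimipit

cell MOD=fe, NUM=ak, CLASS=zo, RANK=zo:
underlying: fauv-ot-il-p-bip
1. b -> p, d -> t, g -> k, v -> f, z -> s / _ #: no change
2. f -> v, p -> b, s -> z, t -> d / _ Z: fires at position(s) 9: fauvotilbbip
3. s -> z, t -> d / V _ V: fires at position(s) 6: fauvodilbbip
surface: fauvodilbbip

cell MOD=ki, NUM=ak, CLASS=zo, RANK=fe:
underlying: fauv-zo-rsi-p-bip
1. b -> p, d -> t, g -> k, v -> f, z -> s / _ #: no change
2. f -> v, p -> b, s -> z, t -> d / _ Z: fires at position(s) 10: fauvzorsibbip
3. s -> z, t -> d / V _ V: no change
surface: fauvzorsibbip


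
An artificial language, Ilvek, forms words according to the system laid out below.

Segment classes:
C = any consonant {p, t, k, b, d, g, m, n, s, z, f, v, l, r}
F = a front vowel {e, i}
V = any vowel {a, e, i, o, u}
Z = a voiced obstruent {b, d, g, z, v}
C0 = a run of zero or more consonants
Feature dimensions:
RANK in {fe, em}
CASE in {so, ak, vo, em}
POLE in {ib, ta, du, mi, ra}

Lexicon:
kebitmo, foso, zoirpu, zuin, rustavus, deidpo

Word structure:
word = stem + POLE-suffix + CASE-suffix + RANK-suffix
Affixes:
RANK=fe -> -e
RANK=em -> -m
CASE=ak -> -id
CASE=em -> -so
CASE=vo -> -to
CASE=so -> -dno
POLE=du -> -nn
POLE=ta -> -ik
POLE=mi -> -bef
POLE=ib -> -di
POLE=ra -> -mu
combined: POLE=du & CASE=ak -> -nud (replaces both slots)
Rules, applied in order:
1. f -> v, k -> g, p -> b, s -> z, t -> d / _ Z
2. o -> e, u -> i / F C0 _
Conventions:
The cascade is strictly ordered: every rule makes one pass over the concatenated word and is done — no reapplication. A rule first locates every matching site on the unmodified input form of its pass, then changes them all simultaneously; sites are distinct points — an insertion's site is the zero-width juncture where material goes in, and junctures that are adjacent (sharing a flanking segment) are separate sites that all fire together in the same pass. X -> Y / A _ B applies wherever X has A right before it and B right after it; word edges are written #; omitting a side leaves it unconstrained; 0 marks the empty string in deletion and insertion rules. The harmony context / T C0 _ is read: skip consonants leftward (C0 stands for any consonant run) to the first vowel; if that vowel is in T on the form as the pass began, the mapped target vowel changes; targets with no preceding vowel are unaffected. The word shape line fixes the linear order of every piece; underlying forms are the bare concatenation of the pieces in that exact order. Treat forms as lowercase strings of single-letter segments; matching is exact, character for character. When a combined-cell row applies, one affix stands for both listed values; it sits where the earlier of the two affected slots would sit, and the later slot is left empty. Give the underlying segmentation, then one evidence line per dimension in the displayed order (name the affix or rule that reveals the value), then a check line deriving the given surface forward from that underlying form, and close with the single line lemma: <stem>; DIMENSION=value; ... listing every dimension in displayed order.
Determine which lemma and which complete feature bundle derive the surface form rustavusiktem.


underlying: rustavus-ik-to-m
RANK=em - signalled by the affix -m
CASE=vo - signalled by the affix -to
POLE=ta - signalled by the affix -ik
check: rustavusiktom -> rustavusiktom -> rustavusiktem
lemma: rustavus; RANK=em; CASE=vo; POLE=ta


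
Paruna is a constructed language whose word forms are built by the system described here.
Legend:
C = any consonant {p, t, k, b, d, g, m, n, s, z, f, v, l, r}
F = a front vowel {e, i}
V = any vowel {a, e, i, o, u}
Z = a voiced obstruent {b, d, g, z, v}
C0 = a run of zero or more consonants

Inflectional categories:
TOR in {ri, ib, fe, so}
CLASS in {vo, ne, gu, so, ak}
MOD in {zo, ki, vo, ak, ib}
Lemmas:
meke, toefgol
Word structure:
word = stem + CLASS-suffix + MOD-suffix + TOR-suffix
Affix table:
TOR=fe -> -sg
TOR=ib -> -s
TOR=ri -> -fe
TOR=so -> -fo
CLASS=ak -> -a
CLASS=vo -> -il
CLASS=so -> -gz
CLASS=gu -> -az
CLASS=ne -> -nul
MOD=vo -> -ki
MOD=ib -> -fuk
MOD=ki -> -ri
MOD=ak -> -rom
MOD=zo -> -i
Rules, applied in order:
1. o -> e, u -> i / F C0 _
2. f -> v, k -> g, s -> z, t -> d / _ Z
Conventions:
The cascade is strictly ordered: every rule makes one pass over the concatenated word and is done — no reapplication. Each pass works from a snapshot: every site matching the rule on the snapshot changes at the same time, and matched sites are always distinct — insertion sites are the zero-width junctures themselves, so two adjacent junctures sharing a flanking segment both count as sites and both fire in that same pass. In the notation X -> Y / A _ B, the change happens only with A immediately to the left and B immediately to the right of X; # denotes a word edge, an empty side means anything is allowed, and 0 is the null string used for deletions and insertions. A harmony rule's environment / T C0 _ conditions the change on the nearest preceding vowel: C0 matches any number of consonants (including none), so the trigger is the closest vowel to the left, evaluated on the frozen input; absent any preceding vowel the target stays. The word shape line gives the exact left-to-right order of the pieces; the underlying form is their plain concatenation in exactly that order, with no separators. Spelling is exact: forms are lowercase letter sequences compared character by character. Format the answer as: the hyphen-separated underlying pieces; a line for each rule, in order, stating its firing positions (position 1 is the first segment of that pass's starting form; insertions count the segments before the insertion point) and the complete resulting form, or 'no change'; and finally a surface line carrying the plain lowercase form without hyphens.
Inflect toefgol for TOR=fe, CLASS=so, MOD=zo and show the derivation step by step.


underlying: toefgol-gz-i-sg
1. o -> e, u -> i / F C0 _: fires at position(s) 6: toefgelgzisg
2. f -> v, k -> g, s -> z, t -> d / _ Z: fires at position(s) 4, 11: toevgelgzizg
surface: toevgelgzizg
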